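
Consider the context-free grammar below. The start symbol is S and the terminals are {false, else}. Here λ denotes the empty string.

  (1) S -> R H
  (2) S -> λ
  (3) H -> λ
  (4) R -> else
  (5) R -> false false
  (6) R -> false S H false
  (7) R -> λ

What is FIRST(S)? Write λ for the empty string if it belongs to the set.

{λ, else, false}

FIRST(H) = {λ}
FIRST(R) = {λ, else, false}
FIRST(S) = {λ, else, false}  (via R H)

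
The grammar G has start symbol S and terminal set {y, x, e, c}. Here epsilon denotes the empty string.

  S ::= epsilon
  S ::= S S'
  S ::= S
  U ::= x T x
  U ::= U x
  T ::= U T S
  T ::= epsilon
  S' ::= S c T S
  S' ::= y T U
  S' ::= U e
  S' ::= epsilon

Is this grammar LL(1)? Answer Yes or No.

FIRST(S) = {epsilon, c, x, y}
FIRST(U) = {x}
FIRST(T) = {epsilon, x}
FIRST(S') = {epsilon, c, x, y}
FOLLOW(S) = {$, c, x, y}
FOLLOW(U) = {$, c, e, x, y}
FOLLOW(T) = {$, c, x, y}
FOLLOW(S') = {$, c, x, y}
Cell M[S, $] receives both S ::= epsilon and S ::= S S' and S ::= S — the grammar is not LL(1).

No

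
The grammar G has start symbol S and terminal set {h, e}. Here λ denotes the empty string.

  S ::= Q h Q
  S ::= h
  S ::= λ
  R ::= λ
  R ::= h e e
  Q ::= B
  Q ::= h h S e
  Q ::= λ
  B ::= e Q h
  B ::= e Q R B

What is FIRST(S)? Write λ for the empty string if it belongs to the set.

FIRST(R) = {λ, h}
FIRST(B) = {e}
FIRST(Q) = {λ, e, h}  (via B)
FIRST(S) = {λ, e, h}  (via Q h Q)

{λ, e, h}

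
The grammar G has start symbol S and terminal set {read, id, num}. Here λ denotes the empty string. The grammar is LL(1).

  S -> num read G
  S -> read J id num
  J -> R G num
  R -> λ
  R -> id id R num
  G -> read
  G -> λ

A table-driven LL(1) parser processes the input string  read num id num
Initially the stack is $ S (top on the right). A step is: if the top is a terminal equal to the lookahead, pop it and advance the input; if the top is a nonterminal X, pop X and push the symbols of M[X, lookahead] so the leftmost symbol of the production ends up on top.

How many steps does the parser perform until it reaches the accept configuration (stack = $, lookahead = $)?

8

step 1: stack=$ S  input=read num id num $  — expand S -> read J id num
step 2: stack=$ num id J read  input=read num id num $  — match read
step 3: stack=$ num id J  input=num id num $  — expand J -> R G num
step 4: stack=$ num id num G R  input=num id num $  — expand R -> λ
step 5: stack=$ num id num G  input=num id num $  — expand G -> λ
step 6: stack=$ num id num  input=num id num $  — match num
step 7: stack=$ num id  input=id num $  — match id
step 8: stack=$ num  input=num $  — match num
Accept reached after 8 steps.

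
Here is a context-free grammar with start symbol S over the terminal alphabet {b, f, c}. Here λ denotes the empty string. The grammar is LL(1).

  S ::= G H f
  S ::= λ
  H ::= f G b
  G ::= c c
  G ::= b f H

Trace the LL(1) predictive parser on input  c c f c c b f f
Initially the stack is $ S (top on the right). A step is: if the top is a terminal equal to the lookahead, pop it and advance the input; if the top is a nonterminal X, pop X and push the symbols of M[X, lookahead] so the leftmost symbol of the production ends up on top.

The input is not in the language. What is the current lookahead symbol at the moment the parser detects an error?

f

step 1: stack=$ S  input=c c f c c b f f $  — expand S ::= G H f
step 2: stack=$ f H G  input=c c f c c b f f $  — expand G ::= c c
step 3: stack=$ f H c c  input=c c f c c b f f $  — match c
step 4: stack=$ f H c  input=c f c c b f f $  — match c
step 5: stack=$ f H  input=f c c b f f $  — expand H ::= f G b
step 6: stack=$ f b G f  input=f c c b f f $  — match f
step 7: stack=$ f b G  input=c c b f f $  — expand G ::= c c
step 8: stack=$ f b c c  input=c c b f f $  — match c
step 9: stack=$ f b c  input=c b f f $  — match c
step 10: stack=$ f b  input=b f f $  — match b
step 11: stack=$ f  input=f f $  — match f
step 12: stack=$  input=f $  — error: stack empty but input remains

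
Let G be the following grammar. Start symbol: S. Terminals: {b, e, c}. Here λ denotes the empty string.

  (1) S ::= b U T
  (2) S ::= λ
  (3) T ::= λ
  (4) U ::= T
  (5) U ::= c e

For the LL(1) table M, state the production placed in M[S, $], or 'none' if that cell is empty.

S ::= λ

FIRST(S): from S::=b U T we get {b}; from S::=λ we get {λ}. So FIRST(S) = {λ, b}.
FIRST(T): from T::=λ we get {λ}. So FIRST(T) = {λ}.
FIRST(U): from U::=T we get {λ}; from U::=c e we get {c}. So FIRST(U) = {λ, c}.
FOLLOW(S) includes $ since S is the start symbol.
FOLLOW(S): S appears on no right-hand side. Thus FOLLOW(S) = {$}.
For S ::= b U T: FIRST(b U T) = {b}, so it goes in M[S, t] for t ∈ {b}.
For S ::= λ: FIRST(λ) = {λ}, so it goes in M[S, t] for t ∈ {}; since λ ∈ FIRST, also for every t ∈ FOLLOW(S) = {$}.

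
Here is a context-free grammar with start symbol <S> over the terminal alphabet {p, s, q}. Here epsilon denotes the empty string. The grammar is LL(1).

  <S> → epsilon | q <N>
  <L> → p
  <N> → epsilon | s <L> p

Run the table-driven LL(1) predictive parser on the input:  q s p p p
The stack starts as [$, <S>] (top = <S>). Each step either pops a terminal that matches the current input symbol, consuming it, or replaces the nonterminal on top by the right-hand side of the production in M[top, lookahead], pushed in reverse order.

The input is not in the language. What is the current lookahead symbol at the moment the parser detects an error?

p

     Stack      Input        Action
  1  $ <S>      q s p p p $  expand <S> → q <N>
  2  $ <N> q    q s p p p $  match q
  3  $ <N>      s p p p $    expand <N> → s <L> p
  4  $ p <L> s  s p p p $    match s
  5  $ p <L>    p p p $      expand <L> → p
  6  $ p p      p p p $      match p
  7  $ p        p p $        match p
  8  $          p $          error: stack empty but input remains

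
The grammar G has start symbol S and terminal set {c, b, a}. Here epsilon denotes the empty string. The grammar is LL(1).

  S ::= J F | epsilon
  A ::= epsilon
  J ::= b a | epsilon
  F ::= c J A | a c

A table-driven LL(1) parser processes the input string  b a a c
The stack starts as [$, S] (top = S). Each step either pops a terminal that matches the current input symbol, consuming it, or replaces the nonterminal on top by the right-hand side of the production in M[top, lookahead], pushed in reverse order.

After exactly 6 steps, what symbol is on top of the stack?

c

     Stack    Input      Action
  1  $ S      b a a c $  expand S ::= J F
  2  $ F J    b a a c $  expand J ::= b a
  3  $ F a b  b a a c $  match b
  4  $ F a    a a c $    match a
  5  $ F      a c $      expand F ::= a c
  6  $ c a    a c $      match a
Stack after step 6: $ c (top = c).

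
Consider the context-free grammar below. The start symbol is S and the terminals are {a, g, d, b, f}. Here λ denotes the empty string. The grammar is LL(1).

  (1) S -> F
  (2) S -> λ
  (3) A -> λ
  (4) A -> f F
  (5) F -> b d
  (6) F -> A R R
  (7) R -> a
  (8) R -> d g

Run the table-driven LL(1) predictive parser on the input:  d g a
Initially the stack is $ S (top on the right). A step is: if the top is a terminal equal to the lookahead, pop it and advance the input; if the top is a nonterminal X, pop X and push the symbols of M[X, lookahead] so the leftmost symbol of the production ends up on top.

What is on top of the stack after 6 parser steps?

R

     Stack    Input    Action
  1  $ S      d g a $  expand S -> F
  2  $ F      d g a $  expand F -> A R R
  3  $ R R A  d g a $  expand A -> λ
  4  $ R R    d g a $  expand R -> d g
  5  $ R g d  d g a $  match d
  6  $ R g    g a $    match g
Stack after step 6: $ R (top = R).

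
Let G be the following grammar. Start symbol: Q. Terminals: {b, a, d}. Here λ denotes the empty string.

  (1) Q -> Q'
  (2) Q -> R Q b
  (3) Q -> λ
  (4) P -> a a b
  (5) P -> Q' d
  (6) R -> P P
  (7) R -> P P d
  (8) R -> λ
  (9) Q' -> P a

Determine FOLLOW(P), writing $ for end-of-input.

FIRST(Q): from Q->Q' we get {a}; from Q->R Q b we get {a, b}; from Q->λ we get {λ}. So FIRST(Q) = {λ, a, b}.
FIRST(P): from P->a a b we get {a}; from P->Q' d we get {a}. So FIRST(P) = {a}.
FIRST(R): from R->P P we get {a}; from R->P P d we get {a}; from R->λ we get {λ}. So FIRST(R) = {λ, a}.
FIRST(Q'): from Q'->P a we get {a}. So FIRST(Q') = {a}.
FOLLOW(Q) includes $ since Q is the start symbol.
FOLLOW(Q): in Q->R Q b, Q is followed by b with FIRST {b}. Thus FOLLOW(Q) = {$, b}.
FOLLOW(R): in Q->R Q b, R is followed by Q b with FIRST {a, b}. Thus FOLLOW(R) = {a, b}.
FOLLOW(P): in R->P P (occurrence 1), P is followed by P with FIRST {a}; in R->P P (occurrence 2), the suffix after P is empty, so FOLLOW(P) ⊇ FOLLOW(R) = {a, b}; in R->P P d (occurrence 1), P is followed by P d with FIRST {a}; in R->P P d (occurrence 2), P is followed by d with FIRST {d}; in Q'->P a, P is followed by a with FIRST {a}. Thus FOLLOW(P) = {a, b, d}.
FOLLOW(Q'): in Q->Q', the suffix after Q' is empty, so FOLLOW(Q') ⊇ FOLLOW(Q) = {$, b}; in P->Q' d, Q' is followed by d with FIRST {d}. Thus FOLLOW(Q') = {$, b, d}.

{a, b, d}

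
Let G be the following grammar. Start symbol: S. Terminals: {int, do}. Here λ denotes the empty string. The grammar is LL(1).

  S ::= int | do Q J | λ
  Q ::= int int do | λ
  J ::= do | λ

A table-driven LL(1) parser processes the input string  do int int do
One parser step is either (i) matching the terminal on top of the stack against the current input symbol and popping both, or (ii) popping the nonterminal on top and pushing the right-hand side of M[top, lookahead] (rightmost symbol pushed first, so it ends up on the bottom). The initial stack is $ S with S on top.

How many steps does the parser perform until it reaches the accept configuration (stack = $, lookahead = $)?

     Stack           Input            Action
  1  $ S             do int int do $  expand S ::= do Q J
  2  $ J Q do        do int int do $  match do
  3  $ J Q           int int do $     expand Q ::= int int do
  4  $ J do int int  int int do $     match int
  5  $ J do int      int do $         match int
  6  $ J do          do $             match do
  7  $ J             $                expand J ::= λ
Accept reached after 7 steps.

7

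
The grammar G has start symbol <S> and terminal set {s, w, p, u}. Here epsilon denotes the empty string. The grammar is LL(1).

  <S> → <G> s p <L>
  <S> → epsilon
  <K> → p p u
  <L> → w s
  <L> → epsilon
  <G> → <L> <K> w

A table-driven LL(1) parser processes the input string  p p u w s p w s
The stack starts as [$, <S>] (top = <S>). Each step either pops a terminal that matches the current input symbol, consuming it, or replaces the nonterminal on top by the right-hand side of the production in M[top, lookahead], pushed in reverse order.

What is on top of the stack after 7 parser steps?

     Stack                Input              Action
  1  $ <S>                p p u w s p w s $  expand <S> → <G> s p <L>
  2  $ <L> p s <G>        p p u w s p w s $  expand <G> → <L> <K> w
  3  $ <L> p s w <K> <L>  p p u w s p w s $  expand <L> → epsilon
  4  $ <L> p s w <K>      p p u w s p w s $  expand <K> → p p u
  5  $ <L> p s w u p p    p p u w s p w s $  match p
  6  $ <L> p s w u p      p u w s p w s $    match p
  7  $ <L> p s w u        u w s p w s $      match u
Stack after step 7: $ <L> p s w (top = w).

w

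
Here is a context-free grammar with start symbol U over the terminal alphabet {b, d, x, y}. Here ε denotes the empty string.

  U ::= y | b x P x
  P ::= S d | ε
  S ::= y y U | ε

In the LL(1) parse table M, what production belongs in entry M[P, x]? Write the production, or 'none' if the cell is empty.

P ::= ε

FIRST(U) = {b, y}
FIRST(S) = {ε, y}
FIRST(P) = {ε, d, y}  (via S d)
FOLLOW(U) includes $ since U is the start symbol.
FOLLOW(P): in U::=b x P x, P is followed by x with FIRST {x}. Thus FOLLOW(P) = {x}.
For P ::= S d: FIRST(S d) = {d, y}, so it goes in M[P, t] for t ∈ {d, y}.
For P ::= ε: FIRST(ε) = {ε}, so it goes in M[P, t] for t ∈ {}; since ε ∈ FIRST, also for every t ∈ FOLLOW(P) = {x}.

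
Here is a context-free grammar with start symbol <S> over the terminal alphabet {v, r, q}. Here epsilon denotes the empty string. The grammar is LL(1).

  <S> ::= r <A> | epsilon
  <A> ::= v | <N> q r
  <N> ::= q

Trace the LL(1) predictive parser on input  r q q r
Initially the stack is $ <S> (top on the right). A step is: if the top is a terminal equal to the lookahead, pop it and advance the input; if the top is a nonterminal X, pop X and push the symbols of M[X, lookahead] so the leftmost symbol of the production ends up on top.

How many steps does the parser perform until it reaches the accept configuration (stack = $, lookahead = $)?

step 1: stack=$ <S>  input=r q q r $  — expand <S> ::= r <A>
step 2: stack=$ <A> r  input=r q q r $  — match r
step 3: stack=$ <A>  input=q q r $  — expand <A> ::= <N> q r
step 4: stack=$ r q <N>  input=q q r $  — expand <N> ::= q
step 5: stack=$ r q q  input=q q r $  — match q
step 6: stack=$ r q  input=q r $  — match q
step 7: stack=$ r  input=r $  — match r
Accept reached after 7 steps.

7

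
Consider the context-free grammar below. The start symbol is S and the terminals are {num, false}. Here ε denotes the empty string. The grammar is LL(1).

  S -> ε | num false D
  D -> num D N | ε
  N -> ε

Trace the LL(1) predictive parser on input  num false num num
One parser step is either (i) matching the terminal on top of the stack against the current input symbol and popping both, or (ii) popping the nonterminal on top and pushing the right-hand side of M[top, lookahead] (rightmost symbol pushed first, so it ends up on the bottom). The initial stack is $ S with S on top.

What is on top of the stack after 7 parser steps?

D

     Stack          Input                Action
  1  $ S            num false num num $  expand S -> num false D
  2  $ D false num  num false num num $  match num
  3  $ D false      false num num $      match false
  4  $ D            num num $            expand D -> num D N
  5  $ N D num      num num $            match num
  6  $ N D          num $                expand D -> num D N
  7  $ N N D num    num $                match num
Stack after step 7: $ N N D (top = D).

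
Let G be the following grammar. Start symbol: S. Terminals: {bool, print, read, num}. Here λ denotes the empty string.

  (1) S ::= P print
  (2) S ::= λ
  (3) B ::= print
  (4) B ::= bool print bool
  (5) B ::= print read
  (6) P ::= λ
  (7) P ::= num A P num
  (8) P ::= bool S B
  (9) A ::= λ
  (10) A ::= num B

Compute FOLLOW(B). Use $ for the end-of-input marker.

FIRST(B): from B::=print we get {print}; from B::=bool print bool we get {bool}; from B::=print read we get {print}. So FIRST(B) = {bool, print}.
FIRST(P): from P::=λ we get {λ}; from P::=num A P num we get {num}; from P::=bool S B we get {bool}. So FIRST(P) = {λ, bool, num}.
FIRST(A): from A::=λ we get {λ}; from A::=num B we get {num}. So FIRST(A) = {λ, num}.
FIRST(S): from S::=P print we get {bool, num, print}; from S::=λ we get {λ}. So FIRST(S) = {λ, bool, num, print}.
FOLLOW(S) includes $ since S is the start symbol.
FOLLOW(S): in P::=bool S B, S is followed by B with FIRST {bool, print}. Thus FOLLOW(S) = {$, bool, print}.
FOLLOW(P): in S::=P print, P is followed by print with FIRST {print}; in P::=num A P num, P is followed by num with FIRST {num}. Thus FOLLOW(P) = {num, print}.
FOLLOW(A): in P::=num A P num, A is followed by P num with FIRST {bool, num}. Thus FOLLOW(A) = {bool, num}.
FOLLOW(B): in P::=bool S B, the suffix after B is empty, so FOLLOW(B) ⊇ FOLLOW(P) = {num, print}; in A::=num B, the suffix after B is empty, so FOLLOW(B) ⊇ FOLLOW(A) = {bool, num}. Thus FOLLOW(B) = {bool, num, print}.

{bool, num, print}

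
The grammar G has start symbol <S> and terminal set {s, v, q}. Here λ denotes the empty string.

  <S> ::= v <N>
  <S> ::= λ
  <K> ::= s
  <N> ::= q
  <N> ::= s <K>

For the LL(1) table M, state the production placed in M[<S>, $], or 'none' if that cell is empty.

FIRST(<S>): from <S>::=v <N> we get {v}; from <S>::=λ we get {λ}. So FIRST(<S>) = {λ, v}.
FIRST(<K>): from <K>::=s we get {s}. So FIRST(<K>) = {s}.
FIRST(<N>): from <N>::=q we get {q}; from <N>::=s <K> we get {s}. So FIRST(<N>) = {q, s}.
FOLLOW(<S>) includes $ since <S> is the start symbol.
FOLLOW(<S>): <S> appears on no right-hand side. Thus FOLLOW(<S>) = {$}.
For <S> ::= v <N>: FIRST(v <N>) = {v}, so it goes in M[<S>, t] for t ∈ {v}.
For <S> ::= λ: FIRST(λ) = {λ}, so it goes in M[<S>, t] for t ∈ {}; since λ ∈ FIRST, also for every t ∈ FOLLOW(<S>) = {$}.

<S> ::= λ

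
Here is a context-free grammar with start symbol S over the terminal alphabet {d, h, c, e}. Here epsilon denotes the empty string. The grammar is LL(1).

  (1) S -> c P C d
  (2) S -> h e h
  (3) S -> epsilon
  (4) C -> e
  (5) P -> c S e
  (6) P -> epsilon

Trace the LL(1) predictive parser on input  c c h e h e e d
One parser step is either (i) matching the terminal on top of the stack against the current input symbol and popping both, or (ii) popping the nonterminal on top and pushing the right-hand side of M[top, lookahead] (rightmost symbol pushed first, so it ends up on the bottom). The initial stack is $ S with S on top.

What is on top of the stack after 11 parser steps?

d

step 1: stack=$ S  input=c c h e h e e d $  — expand S -> c P C d
step 2: stack=$ d C P c  input=c c h e h e e d $  — match c
step 3: stack=$ d C P  input=c h e h e e d $  — expand P -> c S e
step 4: stack=$ d C e S c  input=c h e h e e d $  — match c
step 5: stack=$ d C e S  input=h e h e e d $  — expand S -> h e h
step 6: stack=$ d C e h e h  input=h e h e e d $  — match h
step 7: stack=$ d C e h e  input=e h e e d $  — match e
step 8: stack=$ d C e h  input=h e e d $  — match h
step 9: stack=$ d C e  input=e e d $  — match e
step 10: stack=$ d C  input=e d $  — expand C -> e
step 11: stack=$ d e  input=e d $  — match e
Stack after step 11: $ d (top = d).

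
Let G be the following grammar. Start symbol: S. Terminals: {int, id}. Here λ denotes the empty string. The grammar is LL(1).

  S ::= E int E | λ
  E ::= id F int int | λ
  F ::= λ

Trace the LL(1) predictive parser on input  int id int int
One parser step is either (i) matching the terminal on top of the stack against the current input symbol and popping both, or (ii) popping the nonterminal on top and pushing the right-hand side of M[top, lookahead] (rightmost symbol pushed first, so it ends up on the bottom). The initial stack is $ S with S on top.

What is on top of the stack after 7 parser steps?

int

step 1: stack=$ S  input=int id int int $  — expand S ::= E int E
step 2: stack=$ E int E  input=int id int int $  — expand E ::= λ
step 3: stack=$ E int  input=int id int int $  — match int
step 4: stack=$ E  input=id int int $  — expand E ::= id F int int
step 5: stack=$ int int F id  input=id int int $  — match id
step 6: stack=$ int int F  input=int int $  — expand F ::= λ
step 7: stack=$ int int  input=int int $  — match int
Stack after step 7: $ int (top = int).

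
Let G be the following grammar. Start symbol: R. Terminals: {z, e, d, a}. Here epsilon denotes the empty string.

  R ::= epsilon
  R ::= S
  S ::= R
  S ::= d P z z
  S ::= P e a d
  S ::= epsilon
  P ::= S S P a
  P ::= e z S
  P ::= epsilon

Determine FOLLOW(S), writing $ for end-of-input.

{$, a, d, e, z}

FIRST(R) = {epsilon, a, d, e}  (via S)
FIRST(S) = {epsilon, a, d, e}  (via R, P e a d)
FIRST(P) = {epsilon, a, d, e}  (via S S P a)
FOLLOW(R) includes $ since R is the start symbol.
FOLLOW(P): in S::=d P z z, P is followed by z z with FIRST {z}; in S::=P e a d, P is followed by e a d with FIRST {e}; in P::=S S P a, P is followed by a with FIRST {a}. Thus FOLLOW(P) = {a, e, z}.
FOLLOW(R): in S::=R, the suffix after R is empty, so FOLLOW(R) ⊇ FOLLOW(S) = {$, a, d, e, z}. Thus FOLLOW(R) = {$, a, d, e, z}.
FOLLOW(S): in R::=S, the suffix after S is empty, so FOLLOW(S) ⊇ FOLLOW(R) = {$, a, d, e, z}; in P::=S S P a (occurrence 1), S is followed by S P a with FIRST {a, d, e}; in P::=S S P a (occurrence 2), S is followed by P a with FIRST {a, d, e}; in P::=e z S, the suffix after S is empty, so FOLLOW(S) ⊇ FOLLOW(P) = {a, e, z}. Thus FOLLOW(S) = {$, a, d, e, z}.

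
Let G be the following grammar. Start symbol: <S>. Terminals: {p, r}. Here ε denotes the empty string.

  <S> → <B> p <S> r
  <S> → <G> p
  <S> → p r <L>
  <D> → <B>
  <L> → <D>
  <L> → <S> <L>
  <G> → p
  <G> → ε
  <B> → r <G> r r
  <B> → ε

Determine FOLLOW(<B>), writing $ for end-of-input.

{$, p, r}

FIRST(<G>): from <G>→p we get {p}; from <G>→ε we get {ε}. So FIRST(<G>) = {ε, p}.
FIRST(<B>): from <B>→r <G> r r we get {r}; from <B>→ε we get {ε}. So FIRST(<B>) = {ε, r}.
FIRST(<S>): from <S>→<B> p <S> r we get {p, r}; from <S>→<G> p we get {p}; from <S>→p r <L> we get {p}. So FIRST(<S>) = {p, r}.
FIRST(<D>): from <D>→<B> we get {ε, r}. So FIRST(<D>) = {ε, r}.
FIRST(<L>): from <L>→<D> we get {ε, r}; from <L>→<S> <L> we get {p, r}. So FIRST(<L>) = {ε, p, r}.
FOLLOW(<S>) includes $ since <S> is the start symbol.
FOLLOW(<G>): in <S>→<G> p, <G> is followed by p with FIRST {p}; in <B>→r <G> r r, <G> is followed by r r with FIRST {r}. Thus FOLLOW(<G>) = {p, r}.
FOLLOW(<S>): in <S>→<B> p <S> r, <S> is followed by r with FIRST {r}; in <L>→<S> <L>, <S> is followed by <L> with FIRST {ε, p, r}; in <L>→<S> <L>, the suffix after <S> is nullable, so FOLLOW(<S>) ⊇ FOLLOW(<L>) = {$, p, r}. Thus FOLLOW(<S>) = {$, p, r}.
FOLLOW(<L>): in <S>→p r <L>, the suffix after <L> is empty, so FOLLOW(<L>) ⊇ FOLLOW(<S>) = {$, p, r}; in <L>→<S> <L>, the suffix after <L> is empty (adds nothing new). Thus FOLLOW(<L>) = {$, p, r}.
FOLLOW(<D>): in <L>→<D>, the suffix after <D> is empty, so FOLLOW(<D>) ⊇ FOLLOW(<L>) = {$, p, r}. Thus FOLLOW(<D>) = {$, p, r}.
FOLLOW(<B>): in <S>→<B> p <S> r, <B> is followed by p <S> r with FIRST {p}; in <D>→<B>, the suffix after <B> is empty, so FOLLOW(<B>) ⊇ FOLLOW(<D>) = {$, p, r}. Thus FOLLOW(<B>) = {$, p, r}.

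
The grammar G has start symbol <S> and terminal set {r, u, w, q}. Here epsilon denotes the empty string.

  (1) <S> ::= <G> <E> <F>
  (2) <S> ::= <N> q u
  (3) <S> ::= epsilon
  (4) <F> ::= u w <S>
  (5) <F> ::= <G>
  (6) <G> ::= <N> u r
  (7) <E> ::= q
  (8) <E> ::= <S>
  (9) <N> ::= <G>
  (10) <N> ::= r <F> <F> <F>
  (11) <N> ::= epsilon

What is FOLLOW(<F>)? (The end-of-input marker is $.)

FIRST(<S>): from <S>::=<G> <E> <F> we get {r, u}; from <S>::=<N> q u we get {q, r, u}; from <S>::=epsilon we get {epsilon}. So FIRST(<S>) = {epsilon, q, r, u}.
FIRST(<E>): from <E>::=q we get {q}; from <E>::=<S> we get {epsilon, q, r, u}. So FIRST(<E>) = {epsilon, q, r, u}.
FIRST(<F>): from <F>::=u w <S> we get {u}; from <F>::=<G> we get {r, u}. So FIRST(<F>) = {r, u}.
FIRST(<G>): from <G>::=<N> u r we get {r, u}. So FIRST(<G>) = {r, u}.
FIRST(<N>): from <N>::=<G> we get {r, u}; from <N>::=r <F> <F> <F> we get {r}; from <N>::=epsilon we get {epsilon}. So FIRST(<N>) = {epsilon, r, u}.
FOLLOW(<S>) includes $ since <S> is the start symbol.
FOLLOW(<E>): in <S>::=<G> <E> <F>, <E> is followed by <F> with FIRST {r, u}. Thus FOLLOW(<E>) = {r, u}.
FOLLOW(<N>): in <S>::=<N> q u, <N> is followed by q u with FIRST {q}; in <G>::=<N> u r, <N> is followed by u r with FIRST {u}. Thus FOLLOW(<N>) = {q, u}.
FOLLOW(<S>): in <F>::=u w <S>, the suffix after <S> is empty, so FOLLOW(<S>) ⊇ FOLLOW(<F>) = {$, q, r, u}; in <E>::=<S>, the suffix after <S> is empty, so FOLLOW(<S>) ⊇ FOLLOW(<E>) = {r, u}. Thus FOLLOW(<S>) = {$, q, r, u}.
FOLLOW(<F>): in <S>::=<G> <E> <F>, the suffix after <F> is empty, so FOLLOW(<F>) ⊇ FOLLOW(<S>) = {$, q, r, u}; in <N>::=r <F> <F> <F> (occurrence 1), <F> is followed by <F> <F> with FIRST {r, u}; in <N>::=r <F> <F> <F> (occurrence 2), <F> is followed by <F> with FIRST {r, u}; in <N>::=r <F> <F> <F> (occurrence 3), the suffix after <F> is empty, so FOLLOW(<F>) ⊇ FOLLOW(<N>) = {q, u}. Thus FOLLOW(<F>) = {$, q, r, u}.
FOLLOW(<G>): in <S>::=<G> <E> <F>, <G> is followed by <E> <F> with FIRST {q, r, u}; in <F>::=<G>, the suffix after <G> is empty, so FOLLOW(<G>) ⊇ FOLLOW(<F>) = {$, q, r, u}; in <N>::=<G>, the suffix after <G> is empty, so FOLLOW(<G>) ⊇ FOLLOW(<N>) = {q, u}. Thus FOLLOW(<G>) = {$, q, r, u}.

{$, q, r, u}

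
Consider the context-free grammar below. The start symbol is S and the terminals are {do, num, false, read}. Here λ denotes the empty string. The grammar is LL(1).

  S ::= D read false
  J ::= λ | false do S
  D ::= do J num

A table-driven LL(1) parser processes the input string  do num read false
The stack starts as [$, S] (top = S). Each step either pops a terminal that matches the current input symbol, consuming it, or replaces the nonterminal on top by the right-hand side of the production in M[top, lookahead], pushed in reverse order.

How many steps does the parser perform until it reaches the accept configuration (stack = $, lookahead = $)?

7

     Stack                  Input                Action
  1  $ S                    do num read false $  expand S ::= D read false
  2  $ false read D         do num read false $  expand D ::= do J num
  3  $ false read num J do  do num read false $  match do
  4  $ false read num J     num read false $     expand J ::= λ
  5  $ false read num       num read false $     match num
  6  $ false read           read false $         match read
  7  $ false                false $              match false
Accept reached after 7 steps.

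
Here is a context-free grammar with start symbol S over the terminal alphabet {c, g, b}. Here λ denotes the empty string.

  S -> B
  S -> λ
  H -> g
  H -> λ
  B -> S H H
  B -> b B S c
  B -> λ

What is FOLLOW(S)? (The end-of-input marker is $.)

FIRST(H) = {λ, g}
FIRST(S) = {λ, b, g}  (via B)
FIRST(B) = {λ, b, g}  (via S H H)
FOLLOW(S) includes $ since S is the start symbol.
FOLLOW(S): in B->S H H, S is followed by H H with FIRST {λ, g}; in B->S H H, the suffix after S is nullable, so FOLLOW(S) ⊇ FOLLOW(B) = {$, b, c, g}; in B->b B S c, S is followed by c with FIRST {c}. Thus FOLLOW(S) = {$, b, c, g}.
FOLLOW(B): in S->B, the suffix after B is empty, so FOLLOW(B) ⊇ FOLLOW(S) = {$, b, c, g}; in B->b B S c, B is followed by S c with FIRST {b, c, g}. Thus FOLLOW(B) = {$, b, c, g}.
FOLLOW(H): in B->S H H (occurrence 1), H is followed by H with FIRST {λ, g}; in B->S H H (occurrence 1), the suffix after H is nullable, so FOLLOW(H) ⊇ FOLLOW(B) = {$, b, c, g}; in B->S H H (occurrence 2), the suffix after H is empty, so FOLLOW(H) ⊇ FOLLOW(B) = {$, b, c, g}. Thus FOLLOW(H) = {$, b, c, g}.

{$, b, c, g}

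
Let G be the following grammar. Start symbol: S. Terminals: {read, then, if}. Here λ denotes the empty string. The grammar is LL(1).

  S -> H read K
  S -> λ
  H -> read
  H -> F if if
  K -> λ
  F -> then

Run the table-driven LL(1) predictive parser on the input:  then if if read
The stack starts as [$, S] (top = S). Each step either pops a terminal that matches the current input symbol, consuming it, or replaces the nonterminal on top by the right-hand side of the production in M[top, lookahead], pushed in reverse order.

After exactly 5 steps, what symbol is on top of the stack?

if

step 1: stack=$ S  input=then if if read $  — expand S -> H read K
step 2: stack=$ K read H  input=then if if read $  — expand H -> F if if
step 3: stack=$ K read if if F  input=then if if read $  — expand F -> then
step 4: stack=$ K read if if then  input=then if if read $  — match then
step 5: stack=$ K read if if  input=if if read $  — match if
Stack after step 5: $ K read if (top = if).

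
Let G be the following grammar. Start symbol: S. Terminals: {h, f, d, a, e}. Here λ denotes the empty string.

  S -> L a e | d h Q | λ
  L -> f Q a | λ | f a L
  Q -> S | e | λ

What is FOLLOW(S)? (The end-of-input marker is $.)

{$, a}

FIRST(L) = {λ, f}
FIRST(S) = {λ, a, d, f}  (via L a e)
FIRST(Q) = {λ, a, d, e, f}  (via S)
FOLLOW(S) includes $ since S is the start symbol.
FOLLOW(L): in S->L a e, L is followed by a e with FIRST {a}; in L->f a L, the suffix after L is empty (adds nothing new). Thus FOLLOW(L) = {a}.
FOLLOW(S): in Q->S, the suffix after S is empty, so FOLLOW(S) ⊇ FOLLOW(Q) = {$, a}. Thus FOLLOW(S) = {$, a}.
FOLLOW(Q): in S->d h Q, the suffix after Q is empty, so FOLLOW(Q) ⊇ FOLLOW(S) = {$, a}; in L->f Q a, Q is followed by a with FIRST {a}. Thus FOLLOW(Q) = {$, a}.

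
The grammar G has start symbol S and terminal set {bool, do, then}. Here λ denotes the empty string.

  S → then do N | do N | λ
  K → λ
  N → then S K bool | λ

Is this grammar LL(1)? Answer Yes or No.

Yes

FIRST(S) = {λ, do, then}
FIRST(K) = {λ}
FIRST(N) = {λ, then}
FOLLOW(S) = {$, bool}
FOLLOW(K) = {bool}
FOLLOW(N) = {$, bool}
Each cell of M receives at most one production.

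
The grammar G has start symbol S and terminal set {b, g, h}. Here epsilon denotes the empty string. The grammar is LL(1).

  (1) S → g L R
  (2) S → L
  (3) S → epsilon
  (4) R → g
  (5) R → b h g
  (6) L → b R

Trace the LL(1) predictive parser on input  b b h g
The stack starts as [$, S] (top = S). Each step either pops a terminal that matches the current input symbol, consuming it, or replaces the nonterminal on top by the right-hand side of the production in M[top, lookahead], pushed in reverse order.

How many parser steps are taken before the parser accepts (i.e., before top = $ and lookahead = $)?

7

     Stack    Input      Action
  1  $ S      b b h g $  expand S → L
  2  $ L      b b h g $  expand L → b R
  3  $ R b    b b h g $  match b
  4  $ R      b h g $    expand R → b h g
  5  $ g h b  b h g $    match b
  6  $ g h    h g $      match h
  7  $ g      g $        match g
Accept reached after 7 steps.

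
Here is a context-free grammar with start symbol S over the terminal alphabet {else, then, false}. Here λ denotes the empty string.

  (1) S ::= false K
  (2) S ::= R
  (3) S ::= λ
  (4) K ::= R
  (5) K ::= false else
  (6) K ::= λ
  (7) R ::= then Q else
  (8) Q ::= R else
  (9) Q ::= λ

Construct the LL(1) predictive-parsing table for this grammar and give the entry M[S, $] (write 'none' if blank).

S ::= λ

FIRST(R): from R::=then Q else we get {then}. So FIRST(R) = {then}.
FIRST(S): from S::=false K we get {false}; from S::=R we get {then}; from S::=λ we get {λ}. So FIRST(S) = {λ, false, then}.
FIRST(K): from K::=R we get {then}; from K::=false else we get {false}; from K::=λ we get {λ}. So FIRST(K) = {λ, false, then}.
FIRST(Q): from Q::=R else we get {then}; from Q::=λ we get {λ}. So FIRST(Q) = {λ, then}.
FOLLOW(S) includes $ since S is the start symbol.
FOLLOW(S): S appears on no right-hand side. Thus FOLLOW(S) = {$}.
For S ::= false K: FIRST(false K) = {false}, so it goes in M[S, t] for t ∈ {false}.
For S ::= R: FIRST(R) = {then}, so it goes in M[S, t] for t ∈ {then}.
For S ::= λ: FIRST(λ) = {λ}, so it goes in M[S, t] for t ∈ {}; since λ ∈ FIRST, also for every t ∈ FOLLOW(S) = {$}.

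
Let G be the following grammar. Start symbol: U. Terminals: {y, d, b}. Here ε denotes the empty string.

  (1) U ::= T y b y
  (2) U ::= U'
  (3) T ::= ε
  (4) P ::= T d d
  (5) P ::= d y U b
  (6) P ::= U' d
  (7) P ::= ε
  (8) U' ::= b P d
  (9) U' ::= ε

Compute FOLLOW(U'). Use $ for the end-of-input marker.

FIRST(T): from T::=ε we get {ε}. So FIRST(T) = {ε}.
FIRST(U'): from U'::=b P d we get {b}; from U'::=ε we get {ε}. So FIRST(U') = {ε, b}.
FIRST(U): from U::=T y b y we get {y}; from U::=U' we get {ε, b}. So FIRST(U) = {ε, b, y}.
FIRST(P): from P::=T d d we get {d}; from P::=d y U b we get {d}; from P::=U' d we get {b, d}; from P::=ε we get {ε}. So FIRST(P) = {ε, b, d}.
FOLLOW(U) includes $ since U is the start symbol.
FOLLOW(U): in P::=d y U b, U is followed by b with FIRST {b}. Thus FOLLOW(U) = {$, b}.
FOLLOW(T): in U::=T y b y, T is followed by y b y with FIRST {y}; in P::=T d d, T is followed by d d with FIRST {d}. Thus FOLLOW(T) = {d, y}.
FOLLOW(P): in U'::=b P d, P is followed by d with FIRST {d}. Thus FOLLOW(P) = {d}.
FOLLOW(U'): in U::=U', the suffix after U' is empty, so FOLLOW(U') ⊇ FOLLOW(U) = {$, b}; in P::=U' d, U' is followed by d with FIRST {d}. Thus FOLLOW(U') = {$, b, d}.

{$, b, d}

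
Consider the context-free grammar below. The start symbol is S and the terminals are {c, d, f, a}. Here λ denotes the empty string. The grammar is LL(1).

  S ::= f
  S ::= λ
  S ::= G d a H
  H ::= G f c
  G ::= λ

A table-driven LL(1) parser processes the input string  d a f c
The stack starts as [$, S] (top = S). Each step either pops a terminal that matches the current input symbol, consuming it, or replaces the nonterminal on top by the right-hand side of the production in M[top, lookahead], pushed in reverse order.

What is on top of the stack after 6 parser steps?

step 1: stack=$ S  input=d a f c $  — expand S ::= G d a H
step 2: stack=$ H a d G  input=d a f c $  — expand G ::= λ
step 3: stack=$ H a d  input=d a f c $  — match d
step 4: stack=$ H a  input=a f c $  — match a
step 5: stack=$ H  input=f c $  — expand H ::= G f c
step 6: stack=$ c f G  input=f c $  — expand G ::= λ
Stack after step 6: $ c f (top = f).

f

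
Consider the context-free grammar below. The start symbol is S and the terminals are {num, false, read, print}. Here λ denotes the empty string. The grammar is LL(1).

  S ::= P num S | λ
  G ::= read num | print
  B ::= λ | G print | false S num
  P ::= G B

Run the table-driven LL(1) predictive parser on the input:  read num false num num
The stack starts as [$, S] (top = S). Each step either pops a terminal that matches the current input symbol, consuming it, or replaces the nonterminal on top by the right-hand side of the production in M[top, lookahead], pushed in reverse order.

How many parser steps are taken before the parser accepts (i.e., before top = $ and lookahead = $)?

      Stack                Input                     Action
   1  $ S                  read num false num num $  expand S ::= P num S
   2  $ S num P            read num false num num $  expand P ::= G B
   3  $ S num B G          read num false num num $  expand G ::= read num
   4  $ S num B num read   read num false num num $  match read
   5  $ S num B num        num false num num $       match num
   6  $ S num B            false num num $           expand B ::= false S num
   7  $ S num num S false  false num num $           match false
   8  $ S num num S        num num $                 expand S ::= λ
   9  $ S num num          num num $                 match num
  10  $ S num              num $                     match num
  11  $ S                  $                         expand S ::= λ
Accept reached after 11 steps.

11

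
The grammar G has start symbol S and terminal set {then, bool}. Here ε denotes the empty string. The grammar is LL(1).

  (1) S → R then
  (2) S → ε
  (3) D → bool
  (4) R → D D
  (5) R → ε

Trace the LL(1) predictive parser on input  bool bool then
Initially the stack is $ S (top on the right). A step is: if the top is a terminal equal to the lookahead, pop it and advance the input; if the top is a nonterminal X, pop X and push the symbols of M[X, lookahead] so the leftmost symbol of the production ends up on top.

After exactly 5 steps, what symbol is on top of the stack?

bool

     Stack          Input             Action
  1  $ S            bool bool then $  expand S → R then
  2  $ then R       bool bool then $  expand R → D D
  3  $ then D D     bool bool then $  expand D → bool
  4  $ then D bool  bool bool then $  match bool
  5  $ then D       bool then $       expand D → bool
Stack after step 5: $ then bool (top = bool).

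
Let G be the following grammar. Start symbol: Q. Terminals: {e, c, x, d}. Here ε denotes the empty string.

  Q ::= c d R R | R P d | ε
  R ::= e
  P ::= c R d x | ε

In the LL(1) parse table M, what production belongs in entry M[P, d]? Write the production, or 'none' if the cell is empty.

P ::= ε

FIRST(R): from R::=e we get {e}. So FIRST(R) = {e}.
FIRST(P): from P::=c R d x we get {c}; from P::=ε we get {ε}. So FIRST(P) = {ε, c}.
FIRST(Q): from Q::=c d R R we get {c}; from Q::=R P d we get {e}; from Q::=ε we get {ε}. So FIRST(Q) = {ε, c, e}.
FOLLOW(Q) includes $ since Q is the start symbol.
FOLLOW(P): in Q::=R P d, P is followed by d with FIRST {d}. Thus FOLLOW(P) = {d}.
For P ::= c R d x: FIRST(c R d x) = {c}, so it goes in M[P, t] for t ∈ {c}.
For P ::= ε: FIRST(ε) = {ε}, so it goes in M[P, t] for t ∈ {}; since ε ∈ FIRST, also for every t ∈ FOLLOW(P) = {d}.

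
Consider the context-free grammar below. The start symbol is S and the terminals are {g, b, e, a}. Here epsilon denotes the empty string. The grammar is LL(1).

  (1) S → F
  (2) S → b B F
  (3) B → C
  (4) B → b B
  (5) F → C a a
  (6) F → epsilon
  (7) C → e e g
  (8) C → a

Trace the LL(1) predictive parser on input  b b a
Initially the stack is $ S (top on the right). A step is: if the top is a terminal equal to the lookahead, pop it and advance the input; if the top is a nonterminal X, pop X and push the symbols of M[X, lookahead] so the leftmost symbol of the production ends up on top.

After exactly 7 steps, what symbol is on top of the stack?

F

step 1: stack=$ S  input=b b a $  — expand S → b B F
step 2: stack=$ F B b  input=b b a $  — match b
step 3: stack=$ F B  input=b a $  — expand B → b B
step 4: stack=$ F B b  input=b a $  — match b
step 5: stack=$ F B  input=a $  — expand B → C
step 6: stack=$ F C  input=a $  — expand C → a
step 7: stack=$ F a  input=a $  — match a
Stack after step 7: $ F (top = F).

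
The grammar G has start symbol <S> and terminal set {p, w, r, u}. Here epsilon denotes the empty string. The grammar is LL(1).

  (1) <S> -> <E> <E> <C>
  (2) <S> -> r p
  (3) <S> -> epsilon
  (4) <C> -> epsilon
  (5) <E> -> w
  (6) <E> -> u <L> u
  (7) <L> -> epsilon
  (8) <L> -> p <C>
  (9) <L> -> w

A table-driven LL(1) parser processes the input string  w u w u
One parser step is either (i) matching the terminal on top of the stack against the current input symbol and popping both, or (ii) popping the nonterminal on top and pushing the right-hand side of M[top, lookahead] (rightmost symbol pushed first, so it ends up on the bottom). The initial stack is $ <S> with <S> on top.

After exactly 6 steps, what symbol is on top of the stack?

     Stack          Input      Action
  1  $ <S>          w u w u $  expand <S> -> <E> <E> <C>
  2  $ <C> <E> <E>  w u w u $  expand <E> -> w
  3  $ <C> <E> w    w u w u $  match w
  4  $ <C> <E>      u w u $    expand <E> -> u <L> u
  5  $ <C> u <L> u  u w u $    match u
  6  $ <C> u <L>    w u $      expand <L> -> w
Stack after step 6: $ <C> u w (top = w).

w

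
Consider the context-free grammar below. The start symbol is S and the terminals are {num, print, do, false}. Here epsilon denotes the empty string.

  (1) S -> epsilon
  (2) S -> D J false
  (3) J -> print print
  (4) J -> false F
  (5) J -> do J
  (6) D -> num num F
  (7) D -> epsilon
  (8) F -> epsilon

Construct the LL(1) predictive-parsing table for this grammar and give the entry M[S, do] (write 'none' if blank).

FIRST(J) = {do, false, print}
FIRST(D) = {epsilon, num}
FIRST(F) = {epsilon}
FIRST(S) = {epsilon, do, false, num, print}  (via D J false)
FOLLOW(S) includes $ since S is the start symbol.
FOLLOW(S): S appears on no right-hand side. Thus FOLLOW(S) = {$}.
For S -> epsilon: FIRST(epsilon) = {epsilon}, so it goes in M[S, t] for t ∈ {}; since epsilon ∈ FIRST, also for every t ∈ FOLLOW(S) = {$}.
For S -> D J false: FIRST(D J false) = {do, false, num, print}, so it goes in M[S, t] for t ∈ {do, false, num, print}.

S -> D J false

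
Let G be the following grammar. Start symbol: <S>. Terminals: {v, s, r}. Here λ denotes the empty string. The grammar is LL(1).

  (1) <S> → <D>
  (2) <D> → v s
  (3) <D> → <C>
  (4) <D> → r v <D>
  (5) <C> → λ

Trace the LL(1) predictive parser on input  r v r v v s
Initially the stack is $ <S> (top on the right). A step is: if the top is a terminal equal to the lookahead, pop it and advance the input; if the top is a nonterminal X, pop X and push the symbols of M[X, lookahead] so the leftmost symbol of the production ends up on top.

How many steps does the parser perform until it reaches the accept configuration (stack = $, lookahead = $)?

10

      Stack      Input          Action
   1  $ <S>      r v r v v s $  expand <S> → <D>
   2  $ <D>      r v r v v s $  expand <D> → r v <D>
   3  $ <D> v r  r v r v v s $  match r
   4  $ <D> v    v r v v s $    match v
   5  $ <D>      r v v s $      expand <D> → r v <D>
   6  $ <D> v r  r v v s $      match r
   7  $ <D> v    v v s $        match v
   8  $ <D>      v s $          expand <D> → v s
   9  $ s v      v s $          match v
  10  $ s        s $            match s
Accept reached after 10 steps.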